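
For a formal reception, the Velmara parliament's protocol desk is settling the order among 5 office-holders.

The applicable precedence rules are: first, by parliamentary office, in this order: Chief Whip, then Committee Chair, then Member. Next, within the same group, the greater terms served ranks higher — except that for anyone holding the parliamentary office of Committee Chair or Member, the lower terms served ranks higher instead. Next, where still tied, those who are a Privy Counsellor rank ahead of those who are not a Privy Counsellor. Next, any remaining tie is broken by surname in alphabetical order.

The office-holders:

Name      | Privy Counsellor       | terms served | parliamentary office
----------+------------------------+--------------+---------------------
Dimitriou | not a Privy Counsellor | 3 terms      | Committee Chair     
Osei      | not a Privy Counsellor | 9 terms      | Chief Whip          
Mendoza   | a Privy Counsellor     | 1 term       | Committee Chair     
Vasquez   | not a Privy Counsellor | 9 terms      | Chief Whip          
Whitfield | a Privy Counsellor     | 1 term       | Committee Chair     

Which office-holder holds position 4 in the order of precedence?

Whitfield

By parliamentary office: Osei and Vasquez (Chief Whip); then Mendoza, Whitfield and Dimitriou (Committee Chair).
Osei and Vasquez both have terms served 9 terms, so the next rule applies.
Osei and Vasquez are each not a Privy Counsellor, so the next rule applies.
Among Osei and Vasquez, alphabetically by surname: Osei before Vasquez.
Among Mendoza, Whitfield and Dimitriou, by terms served (lower first) (reversed rule for this group): Mendoza and Whitfield (1 term) before Dimitriou (3 terms).
Mendoza and Whitfield are each a Privy Counsellor, so the next rule applies.
Among Mendoza and Whitfield, alphabetically by surname: Mendoza before Whitfield.
Order: Osei, Vasquez, Mendoza, Whitfield, Dimitriou.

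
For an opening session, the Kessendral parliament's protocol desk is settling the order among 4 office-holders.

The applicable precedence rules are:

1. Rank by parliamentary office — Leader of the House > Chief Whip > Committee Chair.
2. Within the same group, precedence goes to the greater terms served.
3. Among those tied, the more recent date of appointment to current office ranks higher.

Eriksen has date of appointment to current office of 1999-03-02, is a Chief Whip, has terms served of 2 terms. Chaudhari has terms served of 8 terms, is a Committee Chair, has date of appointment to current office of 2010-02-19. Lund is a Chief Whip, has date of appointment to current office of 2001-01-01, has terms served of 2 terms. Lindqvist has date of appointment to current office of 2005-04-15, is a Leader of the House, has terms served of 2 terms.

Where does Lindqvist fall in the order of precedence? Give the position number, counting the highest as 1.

By parliamentary office: Lindqvist (Leader of the House); then Lund and Eriksen (Chief Whip); then Chaudhari (Committee Chair).
Lund and Eriksen both have terms served 2 terms, so the next rule applies.
Among Lund and Eriksen, by date of appointment to current office (later first): Lund (2001-01-01) before Eriksen (1999-03-02).
Order: Lindqvist, Lund, Eriksen, Chaudhari. So position 1.

1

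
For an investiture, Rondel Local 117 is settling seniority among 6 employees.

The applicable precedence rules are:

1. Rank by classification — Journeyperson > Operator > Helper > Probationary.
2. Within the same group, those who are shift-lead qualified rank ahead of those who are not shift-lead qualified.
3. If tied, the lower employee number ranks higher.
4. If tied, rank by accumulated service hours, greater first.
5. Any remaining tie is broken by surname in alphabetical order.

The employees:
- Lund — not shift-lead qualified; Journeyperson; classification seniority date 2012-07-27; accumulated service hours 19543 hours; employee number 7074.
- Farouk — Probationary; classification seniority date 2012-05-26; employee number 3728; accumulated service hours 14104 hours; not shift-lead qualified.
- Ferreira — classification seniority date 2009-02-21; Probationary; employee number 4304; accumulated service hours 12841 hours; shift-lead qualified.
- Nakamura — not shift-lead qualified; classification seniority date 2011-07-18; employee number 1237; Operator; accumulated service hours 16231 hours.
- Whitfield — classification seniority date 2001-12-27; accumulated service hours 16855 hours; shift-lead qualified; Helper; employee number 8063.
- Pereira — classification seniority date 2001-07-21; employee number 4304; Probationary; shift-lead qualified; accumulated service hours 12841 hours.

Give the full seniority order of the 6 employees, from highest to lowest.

Lund, Nakamura, Whitfield, Ferreira, Pereira, Farouk

By classification: Lund (Journeyperson); then Nakamura (Operator); then Whitfield (Helper); then Ferreira, Pereira and Farouk (Probationary).
Among Ferreira, Pereira and Farouk, shift-lead qualified before not shift-lead qualified: Ferreira and Pereira (shift-lead qualified) before Farouk (not shift-lead qualified).
Ferreira and Pereira both have employee number 4304, so the next rule applies.
Ferreira and Pereira both have accumulated service hours 12841 hours, so the next rule applies.
Among Ferreira and Pereira, alphabetically by surname: Ferreira before Pereira.
Full order: Lund, Nakamura, Whitfield, Ferreira, Pereira, Farouk.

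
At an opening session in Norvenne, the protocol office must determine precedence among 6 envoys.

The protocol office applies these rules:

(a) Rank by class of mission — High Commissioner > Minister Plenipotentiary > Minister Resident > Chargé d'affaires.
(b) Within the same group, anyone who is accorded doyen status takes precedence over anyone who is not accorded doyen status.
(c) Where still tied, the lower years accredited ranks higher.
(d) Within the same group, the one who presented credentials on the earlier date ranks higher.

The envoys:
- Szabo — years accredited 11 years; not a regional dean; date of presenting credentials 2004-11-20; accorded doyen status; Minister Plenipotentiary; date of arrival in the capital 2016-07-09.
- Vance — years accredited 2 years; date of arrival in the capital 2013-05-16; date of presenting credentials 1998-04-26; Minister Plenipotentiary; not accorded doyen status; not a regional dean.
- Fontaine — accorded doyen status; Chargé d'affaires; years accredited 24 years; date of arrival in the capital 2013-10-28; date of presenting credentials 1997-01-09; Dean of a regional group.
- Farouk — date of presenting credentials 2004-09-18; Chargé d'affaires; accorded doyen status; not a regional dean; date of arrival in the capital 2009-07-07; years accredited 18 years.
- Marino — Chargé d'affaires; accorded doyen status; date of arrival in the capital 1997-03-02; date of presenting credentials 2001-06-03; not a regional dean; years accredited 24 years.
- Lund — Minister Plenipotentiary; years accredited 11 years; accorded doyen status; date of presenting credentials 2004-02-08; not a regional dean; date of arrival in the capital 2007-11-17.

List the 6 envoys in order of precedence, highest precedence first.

Lund, Szabo, Vance, Farouk, Fontaine, Marino

By class of mission: Lund, Szabo and Vance (Minister Plenipotentiary); then Farouk, Fontaine and Marino (Chargé d'affaires).
Among Lund, Szabo and Vance, accorded doyen status before not accorded doyen status: Lund and Szabo (accorded doyen status) before Vance (not accorded doyen status).
Lund and Szabo both have years accredited 11 years, so the next rule applies.
Among Lund and Szabo, by date of presenting credentials (earlier first): Lund (2004-02-08) before Szabo (2004-11-20).
Farouk, Fontaine and Marino are each accorded doyen status, so the next rule applies.
Among Farouk, Fontaine and Marino, by years accredited (lower first): Farouk (18 years) before Fontaine and Marino (24 years).
Among Fontaine and Marino, by date of presenting credentials (earlier first): Fontaine (1997-01-09) before Marino (2001-06-03).
Full order: Lund, Szabo, Vance, Farouk, Fontaine, Marino.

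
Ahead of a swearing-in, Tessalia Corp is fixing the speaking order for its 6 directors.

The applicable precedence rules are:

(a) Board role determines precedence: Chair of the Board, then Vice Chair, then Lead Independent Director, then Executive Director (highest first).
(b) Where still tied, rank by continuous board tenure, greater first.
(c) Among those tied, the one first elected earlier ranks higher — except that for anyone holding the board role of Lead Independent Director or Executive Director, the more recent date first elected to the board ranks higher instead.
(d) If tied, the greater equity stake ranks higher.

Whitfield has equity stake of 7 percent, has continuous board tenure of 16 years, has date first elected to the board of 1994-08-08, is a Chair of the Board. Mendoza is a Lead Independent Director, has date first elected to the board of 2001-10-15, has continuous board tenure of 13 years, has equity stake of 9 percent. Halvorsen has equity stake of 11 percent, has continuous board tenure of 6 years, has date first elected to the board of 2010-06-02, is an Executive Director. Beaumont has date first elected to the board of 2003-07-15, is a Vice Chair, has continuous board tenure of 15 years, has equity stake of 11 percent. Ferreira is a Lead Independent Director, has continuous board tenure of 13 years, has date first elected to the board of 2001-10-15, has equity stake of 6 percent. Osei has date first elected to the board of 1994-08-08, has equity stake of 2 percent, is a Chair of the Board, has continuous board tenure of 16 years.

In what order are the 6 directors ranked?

Whitfield, Osei, Beaumont, Mendoza, Ferreira, Halvorsen

By board role: Whitfield and Osei (Chair of the Board); then Beaumont (Vice Chair); then Mendoza and Ferreira (Lead Independent Director); then Halvorsen (Executive Director).
Whitfield and Osei both have continuous board tenure 16 years, so the next rule applies.
Whitfield and Osei both have date first elected to the board 1994-08-08, so the next rule applies.
Among Whitfield and Osei, by equity stake (higher first): Whitfield (7 percent) before Osei (2 percent).
Mendoza and Ferreira both have continuous board tenure 13 years, so the next rule applies.
Mendoza and Ferreira both have date first elected to the board 2001-10-15, so the next rule applies.
Among Mendoza and Ferreira, by equity stake (higher first): Mendoza (9 percent) before Ferreira (6 percent).
Full order: Whitfield, Osei, Beaumont, Mendoza, Ferreira, Halvorsen.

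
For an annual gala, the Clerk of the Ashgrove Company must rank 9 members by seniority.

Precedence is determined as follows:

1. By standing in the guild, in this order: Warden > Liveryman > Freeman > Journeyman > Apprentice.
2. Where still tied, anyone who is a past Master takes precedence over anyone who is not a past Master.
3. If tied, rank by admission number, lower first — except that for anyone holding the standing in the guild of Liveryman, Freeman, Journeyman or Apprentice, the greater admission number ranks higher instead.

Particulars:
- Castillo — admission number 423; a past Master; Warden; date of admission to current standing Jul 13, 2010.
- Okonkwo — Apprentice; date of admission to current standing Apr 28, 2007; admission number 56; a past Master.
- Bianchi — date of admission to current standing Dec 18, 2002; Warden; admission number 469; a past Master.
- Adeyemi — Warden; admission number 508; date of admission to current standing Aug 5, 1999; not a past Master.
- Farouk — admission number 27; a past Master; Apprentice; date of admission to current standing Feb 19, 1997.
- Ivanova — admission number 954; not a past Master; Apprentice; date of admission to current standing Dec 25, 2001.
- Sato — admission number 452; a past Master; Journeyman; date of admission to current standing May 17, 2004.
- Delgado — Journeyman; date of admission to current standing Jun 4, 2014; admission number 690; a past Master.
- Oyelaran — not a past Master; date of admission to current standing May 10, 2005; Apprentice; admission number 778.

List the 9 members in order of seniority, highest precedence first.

By standing in the guild: Castillo, Bianchi and Adeyemi (Warden); then Delgado and Sato (Journeyman); then Okonkwo, Farouk, Ivanova and Oyelaran (Apprentice).
Among Castillo, Bianchi and Adeyemi, a past Master before not a past Master: Castillo and Bianchi (a past Master) before Adeyemi (not a past Master).
Among Castillo and Bianchi, by admission number (lower first): Castillo (423) before Bianchi (469).
Delgado and Sato are each a past Master, so the next rule applies.
Among Delgado and Sato, by admission number (higher first) (reversed rule for this group): Delgado (690) before Sato (452).
Among Okonkwo, Farouk, Ivanova and Oyelaran, a past Master before not a past Master: Okonkwo and Farouk (a past Master) before Ivanova and Oyelaran (not a past Master).
Among Okonkwo and Farouk, by admission number (higher first) (reversed rule for this group): Okonkwo (56) before Farouk (27).
Among Ivanova and Oyelaran, by admission number (higher first) (reversed rule for this group): Ivanova (954) before Oyelaran (778).
Full order: Castillo, Bianchi, Adeyemi, Delgado, Sato, Okonkwo, Farouk, Ivanova, Oyelaran.

Castillo, Bianchi, Adeyemi, Delgado, Sato, Okonkwo, Farouk, Ivanova, Oyelaran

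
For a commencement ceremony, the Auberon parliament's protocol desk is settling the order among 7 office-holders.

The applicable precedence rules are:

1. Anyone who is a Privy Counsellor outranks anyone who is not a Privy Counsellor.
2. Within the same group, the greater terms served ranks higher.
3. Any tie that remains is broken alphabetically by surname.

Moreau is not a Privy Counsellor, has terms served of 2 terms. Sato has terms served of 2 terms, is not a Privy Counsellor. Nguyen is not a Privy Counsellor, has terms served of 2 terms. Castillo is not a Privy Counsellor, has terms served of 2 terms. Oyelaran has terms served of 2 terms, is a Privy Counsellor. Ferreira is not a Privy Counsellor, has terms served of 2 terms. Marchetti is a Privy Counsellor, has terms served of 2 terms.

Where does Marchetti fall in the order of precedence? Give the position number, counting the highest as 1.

1

By the first rule: Marchetti and Oyelaran (both a Privy Counsellor); then Castillo, Ferreira, Moreau, Nguyen and Sato (each not a Privy Counsellor).
Marchetti and Oyelaran both have terms served 2 terms, so the next rule applies.
Among Marchetti and Oyelaran, alphabetically by surname: Marchetti before Oyelaran.
Castillo, Ferreira, Moreau, Nguyen and Sato all have terms served 2 terms, so the next rule applies.
Among Castillo, Ferreira, Moreau, Nguyen and Sato, alphabetically by surname: Castillo before Ferreira before Moreau before Nguyen before Sato.
Order: Marchetti, Oyelaran, Castillo, Ferreira, Moreau, Nguyen, Sato. So position 1.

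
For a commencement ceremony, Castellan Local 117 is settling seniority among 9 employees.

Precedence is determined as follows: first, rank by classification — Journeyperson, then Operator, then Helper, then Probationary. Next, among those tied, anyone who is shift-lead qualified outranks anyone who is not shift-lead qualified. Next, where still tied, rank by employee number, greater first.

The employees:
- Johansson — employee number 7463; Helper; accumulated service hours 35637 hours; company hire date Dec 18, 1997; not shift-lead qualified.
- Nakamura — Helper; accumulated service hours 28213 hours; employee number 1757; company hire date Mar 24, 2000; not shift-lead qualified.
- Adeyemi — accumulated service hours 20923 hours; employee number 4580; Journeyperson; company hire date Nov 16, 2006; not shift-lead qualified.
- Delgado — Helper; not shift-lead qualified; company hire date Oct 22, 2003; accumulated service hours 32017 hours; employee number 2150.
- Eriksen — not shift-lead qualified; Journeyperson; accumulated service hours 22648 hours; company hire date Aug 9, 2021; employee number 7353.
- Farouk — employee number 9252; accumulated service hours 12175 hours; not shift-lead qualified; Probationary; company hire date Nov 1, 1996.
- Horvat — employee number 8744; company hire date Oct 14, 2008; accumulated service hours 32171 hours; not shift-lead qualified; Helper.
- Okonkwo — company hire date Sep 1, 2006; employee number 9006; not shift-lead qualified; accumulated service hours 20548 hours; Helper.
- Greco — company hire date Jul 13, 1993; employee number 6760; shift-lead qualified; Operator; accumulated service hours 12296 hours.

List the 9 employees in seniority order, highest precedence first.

By classification: Eriksen and Adeyemi (Journeyperson); then Greco (Operator); then Okonkwo, Horvat, Johansson, Delgado and Nakamura (Helper); then Farouk (Probationary).
Eriksen and Adeyemi are each not shift-lead qualified, so the next rule applies.
Among Eriksen and Adeyemi, by employee number (higher first): Eriksen (7353) before Adeyemi (4580).
Okonkwo, Horvat, Johansson, Delgado and Nakamura are each not shift-lead qualified, so the next rule applies.
Among Okonkwo, Horvat, Johansson, Delgado and Nakamura, by employee number (higher first): Okonkwo (9006) before Horvat (8744) before Johansson (7463) before Delgado (2150) before Nakamura (1757).
Full order: Eriksen, Adeyemi, Greco, Okonkwo, Horvat, Johansson, Delgado, Nakamura, Farouk.

Eriksen, Adeyemi, Greco, Okonkwo, Horvat, Johansson, Delgado, Nakamura, Farouk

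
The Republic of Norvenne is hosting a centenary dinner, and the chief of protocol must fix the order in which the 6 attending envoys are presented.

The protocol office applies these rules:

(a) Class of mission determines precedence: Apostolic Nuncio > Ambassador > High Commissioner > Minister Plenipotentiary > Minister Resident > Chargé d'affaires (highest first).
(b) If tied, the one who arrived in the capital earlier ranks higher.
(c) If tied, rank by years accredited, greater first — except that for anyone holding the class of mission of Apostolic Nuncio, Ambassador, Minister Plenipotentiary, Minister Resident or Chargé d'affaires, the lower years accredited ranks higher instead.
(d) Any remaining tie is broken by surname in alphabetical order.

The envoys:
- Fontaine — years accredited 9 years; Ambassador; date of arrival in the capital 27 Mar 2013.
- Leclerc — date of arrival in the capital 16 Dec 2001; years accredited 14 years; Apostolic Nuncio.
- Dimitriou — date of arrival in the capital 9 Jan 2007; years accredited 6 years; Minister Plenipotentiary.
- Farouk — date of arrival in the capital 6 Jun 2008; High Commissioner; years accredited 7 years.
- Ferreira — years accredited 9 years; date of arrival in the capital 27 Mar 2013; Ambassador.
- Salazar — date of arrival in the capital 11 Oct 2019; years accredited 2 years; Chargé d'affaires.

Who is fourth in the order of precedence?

Farouk

By class of mission: Leclerc (Apostolic Nuncio); then Ferreira and Fontaine (Ambassador); then Farouk (High Commissioner); then Dimitriou (Minister Plenipotentiary); then Salazar (Chargé d'affaires).
Ferreira and Fontaine both have date of arrival in the capital 27 Mar 2013, so the next rule applies.
Ferreira and Fontaine both have years accredited 9 years, so the next rule applies.
Among Ferreira and Fontaine, alphabetically by surname: Ferreira before Fontaine.
Order: Leclerc, Ferreira, Fontaine, Farouk, Dimitriou, Salazar.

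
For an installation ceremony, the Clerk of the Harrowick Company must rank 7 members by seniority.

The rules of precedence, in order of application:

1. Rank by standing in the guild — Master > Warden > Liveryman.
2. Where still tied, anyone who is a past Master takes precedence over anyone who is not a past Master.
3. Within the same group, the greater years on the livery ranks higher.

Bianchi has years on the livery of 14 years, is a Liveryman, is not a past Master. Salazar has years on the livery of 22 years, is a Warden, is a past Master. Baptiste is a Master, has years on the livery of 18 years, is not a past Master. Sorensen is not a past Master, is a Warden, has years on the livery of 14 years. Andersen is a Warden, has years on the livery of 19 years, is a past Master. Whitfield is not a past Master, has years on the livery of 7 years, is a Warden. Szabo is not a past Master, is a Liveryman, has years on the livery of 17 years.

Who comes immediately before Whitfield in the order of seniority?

Sorensen

By standing in the guild: Baptiste (Master); then Salazar, Andersen, Sorensen and Whitfield (Warden); then Szabo and Bianchi (Liveryman).
Among Salazar, Andersen, Sorensen and Whitfield, a past Master before not a past Master: Salazar and Andersen (a past Master) before Sorensen and Whitfield (not a past Master).
Among Salazar and Andersen, by years on the livery (higher first): Salazar (22 years) before Andersen (19 years).
Among Sorensen and Whitfield, by years on the livery (higher first): Sorensen (14 years) before Whitfield (7 years).
Szabo and Bianchi are each not a past Master, so the next rule applies.
Among Szabo and Bianchi, by years on the livery (higher first): Szabo (17 years) before Bianchi (14 years).
Order: Baptiste, Salazar, Andersen, Sorensen, Whitfield, Szabo, Bianchi.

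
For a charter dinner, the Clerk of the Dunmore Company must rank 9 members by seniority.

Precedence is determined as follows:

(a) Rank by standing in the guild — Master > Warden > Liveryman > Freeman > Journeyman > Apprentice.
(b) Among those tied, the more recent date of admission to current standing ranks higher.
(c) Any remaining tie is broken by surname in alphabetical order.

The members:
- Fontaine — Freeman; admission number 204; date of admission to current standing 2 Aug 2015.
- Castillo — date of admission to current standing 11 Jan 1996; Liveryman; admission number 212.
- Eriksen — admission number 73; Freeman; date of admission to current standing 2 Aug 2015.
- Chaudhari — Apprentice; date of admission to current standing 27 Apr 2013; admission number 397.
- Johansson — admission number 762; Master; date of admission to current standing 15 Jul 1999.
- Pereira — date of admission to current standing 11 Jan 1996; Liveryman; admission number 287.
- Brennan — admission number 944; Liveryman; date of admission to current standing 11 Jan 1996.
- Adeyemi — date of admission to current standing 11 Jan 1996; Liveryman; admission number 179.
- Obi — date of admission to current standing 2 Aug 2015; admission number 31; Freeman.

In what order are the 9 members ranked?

By standing in the guild: Johansson (Master); then Adeyemi, Brennan, Castillo and Pereira (Liveryman); then Eriksen, Fontaine and Obi (Freeman); then Chaudhari (Apprentice).
Adeyemi, Brennan, Castillo and Pereira all have date of admission to current standing 11 Jan 1996, so the next rule applies.
Among Adeyemi, Brennan, Castillo and Pereira, alphabetically by surname: Adeyemi before Brennan before Castillo before Pereira.
Eriksen, Fontaine and Obi all have date of admission to current standing 2 Aug 2015, so the next rule applies.
Among Eriksen, Fontaine and Obi, alphabetically by surname: Eriksen before Fontaine before Obi.
Full order: Johansson, Adeyemi, Brennan, Castillo, Pereira, Eriksen, Fontaine, Obi, Chaudhari.

Johansson, Adeyemi, Brennan, Castillo, Pereira, Eriksen, Fontaine, Obi, Chaudhari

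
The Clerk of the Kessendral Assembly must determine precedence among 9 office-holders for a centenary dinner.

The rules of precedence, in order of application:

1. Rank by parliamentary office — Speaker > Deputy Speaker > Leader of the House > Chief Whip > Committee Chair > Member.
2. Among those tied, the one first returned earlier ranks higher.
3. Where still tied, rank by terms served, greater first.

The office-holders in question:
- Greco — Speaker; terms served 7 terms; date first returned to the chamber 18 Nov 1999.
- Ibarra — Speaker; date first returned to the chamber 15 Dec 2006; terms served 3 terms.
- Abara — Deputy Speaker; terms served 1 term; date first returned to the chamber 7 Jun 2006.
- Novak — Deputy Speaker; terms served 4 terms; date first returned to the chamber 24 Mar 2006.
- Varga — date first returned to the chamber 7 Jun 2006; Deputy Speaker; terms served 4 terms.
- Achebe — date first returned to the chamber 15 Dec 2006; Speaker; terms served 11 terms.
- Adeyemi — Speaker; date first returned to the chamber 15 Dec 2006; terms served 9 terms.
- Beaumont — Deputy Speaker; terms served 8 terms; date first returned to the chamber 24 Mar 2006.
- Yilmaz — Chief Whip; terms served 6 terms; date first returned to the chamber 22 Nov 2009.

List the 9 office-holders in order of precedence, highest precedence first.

Greco, Achebe, Adeyemi, Ibarra, Beaumont, Novak, Varga, Abara, Yilmaz

By parliamentary office: Greco, Achebe, Adeyemi and Ibarra (Speaker); then Beaumont, Novak, Varga and Abara (Deputy Speaker); then Yilmaz (Chief Whip).
Among Greco, Achebe, Adeyemi and Ibarra, by date first returned to the chamber (earlier first): Greco (18 Nov 1999) before Achebe, Adeyemi and Ibarra (15 Dec 2006).
Among Achebe, Adeyemi and Ibarra, by terms served (higher first): Achebe (11 terms) before Adeyemi (9 terms) before Ibarra (3 terms).
Among Beaumont, Novak, Varga and Abara, by date first returned to the chamber (earlier first): Beaumont and Novak (24 Mar 2006) before Varga and Abara (7 Jun 2006).
Among Beaumont and Novak, by terms served (higher first): Beaumont (8 terms) before Novak (4 terms).
Among Varga and Abara, by terms served (higher first): Varga (4 terms) before Abara (1 term).
Full order: Greco, Achebe, Adeyemi, Ibarra, Beaumont, Novak, Varga, Abara, Yilmaz.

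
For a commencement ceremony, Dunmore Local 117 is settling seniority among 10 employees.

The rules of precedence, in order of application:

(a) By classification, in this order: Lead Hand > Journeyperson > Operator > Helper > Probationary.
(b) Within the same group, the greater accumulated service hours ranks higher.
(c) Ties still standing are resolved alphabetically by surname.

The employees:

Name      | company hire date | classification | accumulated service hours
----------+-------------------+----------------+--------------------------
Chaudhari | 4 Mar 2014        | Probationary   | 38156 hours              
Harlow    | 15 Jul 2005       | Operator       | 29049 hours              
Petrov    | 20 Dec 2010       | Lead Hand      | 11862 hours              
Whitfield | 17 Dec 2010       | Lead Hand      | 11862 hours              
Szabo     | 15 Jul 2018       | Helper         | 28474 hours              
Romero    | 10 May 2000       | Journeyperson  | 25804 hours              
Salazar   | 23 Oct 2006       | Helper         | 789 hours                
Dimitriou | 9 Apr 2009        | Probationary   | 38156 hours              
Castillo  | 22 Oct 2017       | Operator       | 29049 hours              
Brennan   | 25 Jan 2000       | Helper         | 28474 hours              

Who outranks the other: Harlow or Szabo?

Harlow

By classification: Petrov and Whitfield (Lead Hand); then Romero (Journeyperson); then Castillo and Harlow (Operator); then Brennan, Szabo and Salazar (Helper); then Chaudhari and Dimitriou (Probationary).
Petrov and Whitfield both have accumulated service hours 11862 hours, so the next rule applies.
Among Petrov and Whitfield, alphabetically by surname: Petrov before Whitfield.
Castillo and Harlow both have accumulated service hours 29049 hours, so the next rule applies.
Among Castillo and Harlow, alphabetically by surname: Castillo before Harlow.
Among Brennan, Szabo and Salazar, by accumulated service hours (higher first): Brennan and Szabo (28474 hours) before Salazar (789 hours).
Among Brennan and Szabo, alphabetically by surname: Brennan before Szabo.
Chaudhari and Dimitriou both have accumulated service hours 38156 hours, so the next rule applies.
Among Chaudhari and Dimitriou, alphabetically by surname: Chaudhari before Dimitriou.
So Harlow takes precedence.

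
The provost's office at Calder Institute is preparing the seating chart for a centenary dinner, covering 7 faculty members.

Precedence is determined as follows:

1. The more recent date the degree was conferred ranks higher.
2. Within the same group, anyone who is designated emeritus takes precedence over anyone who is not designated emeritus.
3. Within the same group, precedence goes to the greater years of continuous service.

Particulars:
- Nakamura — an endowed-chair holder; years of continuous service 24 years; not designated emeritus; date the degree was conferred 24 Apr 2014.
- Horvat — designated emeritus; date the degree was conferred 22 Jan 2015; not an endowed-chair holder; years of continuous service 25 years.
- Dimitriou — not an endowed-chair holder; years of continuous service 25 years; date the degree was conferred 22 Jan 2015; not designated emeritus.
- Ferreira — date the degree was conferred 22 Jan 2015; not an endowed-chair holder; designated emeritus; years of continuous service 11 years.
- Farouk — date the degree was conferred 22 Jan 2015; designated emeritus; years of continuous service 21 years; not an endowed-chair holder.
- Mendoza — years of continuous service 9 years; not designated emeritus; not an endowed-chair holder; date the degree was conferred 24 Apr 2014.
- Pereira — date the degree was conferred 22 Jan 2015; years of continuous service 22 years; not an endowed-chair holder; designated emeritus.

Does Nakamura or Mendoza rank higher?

By date the degree was conferred (later first): Horvat, Pereira, Farouk, Ferreira and Dimitriou (each 22 Jan 2015); then Nakamura and Mendoza (both 24 Apr 2014).
Among Horvat, Pereira, Farouk, Ferreira and Dimitriou, designated emeritus before not designated emeritus: Horvat, Pereira, Farouk and Ferreira (designated emeritus) before Dimitriou (not designated emeritus).
Among Horvat, Pereira, Farouk and Ferreira, by years of continuous service (higher first): Horvat (25 years) before Pereira (22 years) before Farouk (21 years) before Ferreira (11 years).
Nakamura and Mendoza are each not designated emeritus, so the next rule applies.
Among Nakamura and Mendoza, by years of continuous service (higher first): Nakamura (24 years) before Mendoza (9 years).
So Nakamura takes precedence.

Nakamura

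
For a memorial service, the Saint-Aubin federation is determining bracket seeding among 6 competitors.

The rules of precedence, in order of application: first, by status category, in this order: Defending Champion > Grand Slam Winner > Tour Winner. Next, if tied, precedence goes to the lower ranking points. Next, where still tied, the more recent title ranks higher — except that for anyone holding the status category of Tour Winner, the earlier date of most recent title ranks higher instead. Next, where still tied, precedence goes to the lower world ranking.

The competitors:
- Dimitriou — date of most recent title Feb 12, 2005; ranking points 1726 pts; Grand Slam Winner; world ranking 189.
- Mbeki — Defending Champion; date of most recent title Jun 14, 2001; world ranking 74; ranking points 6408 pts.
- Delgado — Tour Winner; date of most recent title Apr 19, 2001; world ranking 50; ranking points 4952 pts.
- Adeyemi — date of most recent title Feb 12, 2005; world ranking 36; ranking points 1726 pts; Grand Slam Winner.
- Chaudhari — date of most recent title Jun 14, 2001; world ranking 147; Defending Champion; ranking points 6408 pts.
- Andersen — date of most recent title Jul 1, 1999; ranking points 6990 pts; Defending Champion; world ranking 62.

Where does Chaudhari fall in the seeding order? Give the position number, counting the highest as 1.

2

By status category: Mbeki, Chaudhari and Andersen (Defending Champion); then Adeyemi and Dimitriou (Grand Slam Winner); then Delgado (Tour Winner).
Among Mbeki, Chaudhari and Andersen, by ranking points (lower first): Mbeki and Chaudhari (6408 pts) before Andersen (6990 pts).
Mbeki and Chaudhari both have date of most recent title Jun 14, 2001, so the next rule applies.
Among Mbeki and Chaudhari, by world ranking (lower first): Mbeki (74) before Chaudhari (147).
Adeyemi and Dimitriou both have ranking points 1726 pts, so the next rule applies.
Adeyemi and Dimitriou both have date of most recent title Feb 12, 2005, so the next rule applies.
Among Adeyemi and Dimitriou, by world ranking (lower first): Adeyemi (36) before Dimitriou (189).
Order: Mbeki, Chaudhari, Andersen, Adeyemi, Dimitriou, Delgado. So position 2.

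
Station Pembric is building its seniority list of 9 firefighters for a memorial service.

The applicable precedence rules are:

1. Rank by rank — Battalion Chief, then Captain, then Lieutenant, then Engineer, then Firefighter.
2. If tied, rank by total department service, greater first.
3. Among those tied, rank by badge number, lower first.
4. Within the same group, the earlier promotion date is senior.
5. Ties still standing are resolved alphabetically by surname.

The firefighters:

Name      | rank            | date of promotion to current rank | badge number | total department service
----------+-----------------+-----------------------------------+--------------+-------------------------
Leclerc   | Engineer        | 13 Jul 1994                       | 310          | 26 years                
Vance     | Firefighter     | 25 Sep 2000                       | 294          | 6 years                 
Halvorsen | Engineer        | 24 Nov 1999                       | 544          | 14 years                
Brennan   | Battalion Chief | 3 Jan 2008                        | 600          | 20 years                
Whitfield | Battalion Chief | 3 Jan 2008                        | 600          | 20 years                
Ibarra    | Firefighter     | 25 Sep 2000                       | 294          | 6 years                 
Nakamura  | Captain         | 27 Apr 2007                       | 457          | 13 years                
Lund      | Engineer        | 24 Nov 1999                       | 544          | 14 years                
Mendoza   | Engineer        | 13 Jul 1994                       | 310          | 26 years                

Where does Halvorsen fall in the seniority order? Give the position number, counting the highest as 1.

6

By rank: Brennan and Whitfield (Battalion Chief); then Nakamura (Captain); then Leclerc, Mendoza, Halvorsen and Lund (Engineer); then Ibarra and Vance (Firefighter).
Brennan and Whitfield both have total department service 20 years, so the next rule applies.
Brennan and Whitfield both have badge number 600, so the next rule applies.
Brennan and Whitfield both have date of promotion to current rank 3 Jan 2008, so the next rule applies.
Among Brennan and Whitfield, alphabetically by surname: Brennan before Whitfield.
Among Leclerc, Mendoza, Halvorsen and Lund, by total department service (higher first): Leclerc and Mendoza (26 years) before Halvorsen and Lund (14 years).
Leclerc and Mendoza both have badge number 310, so the next rule applies.
Leclerc and Mendoza both have date of promotion to current rank 13 Jul 1994, so the next rule applies.
Among Leclerc and Mendoza, alphabetically by surname: Leclerc before Mendoza.
Halvorsen and Lund both have badge number 544, so the next rule applies.
Halvorsen and Lund both have date of promotion to current rank 24 Nov 1999, so the next rule applies.
Among Halvorsen and Lund, alphabetically by surname: Halvorsen before Lund.
Ibarra and Vance both have total department service 6 years, so the next rule applies.
Ibarra and Vance both have badge number 294, so the next rule applies.
Ibarra and Vance both have date of promotion to current rank 25 Sep 2000, so the next rule applies.
Among Ibarra and Vance, alphabetically by surname: Ibarra before Vance.
Order: Brennan, Whitfield, Nakamura, Leclerc, Mendoza, Halvorsen, Lund, Ibarra, Vance. So position 6.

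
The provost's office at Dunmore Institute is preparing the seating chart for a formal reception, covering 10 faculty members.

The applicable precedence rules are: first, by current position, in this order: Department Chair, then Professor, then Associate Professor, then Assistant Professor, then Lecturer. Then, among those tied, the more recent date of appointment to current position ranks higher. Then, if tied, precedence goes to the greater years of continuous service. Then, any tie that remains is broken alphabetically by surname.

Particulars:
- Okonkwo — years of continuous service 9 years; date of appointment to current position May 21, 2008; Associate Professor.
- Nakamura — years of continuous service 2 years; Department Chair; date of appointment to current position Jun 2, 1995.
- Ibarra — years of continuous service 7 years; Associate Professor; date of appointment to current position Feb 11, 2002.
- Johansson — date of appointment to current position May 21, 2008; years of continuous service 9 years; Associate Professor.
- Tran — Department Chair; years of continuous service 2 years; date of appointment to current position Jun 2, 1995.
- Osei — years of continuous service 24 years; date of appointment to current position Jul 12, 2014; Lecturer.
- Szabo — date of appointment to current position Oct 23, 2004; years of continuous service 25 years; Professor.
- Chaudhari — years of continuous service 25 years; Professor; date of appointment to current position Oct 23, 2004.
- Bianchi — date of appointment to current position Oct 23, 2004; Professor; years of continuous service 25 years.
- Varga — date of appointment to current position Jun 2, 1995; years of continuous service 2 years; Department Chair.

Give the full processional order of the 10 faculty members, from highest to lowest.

Nakamura, Tran, Varga, Bianchi, Chaudhari, Szabo, Johansson, Okonkwo, Ibarra, Osei

By current position: Nakamura, Tran and Varga (Department Chair); then Bianchi, Chaudhari and Szabo (Professor); then Johansson, Okonkwo and Ibarra (Associate Professor); then Osei (Lecturer).
Nakamura, Tran and Varga all have date of appointment to current position Jun 2, 1995, so the next rule applies.
Nakamura, Tran and Varga all have years of continuous service 2 years, so the next rule applies.
Among Nakamura, Tran and Varga, alphabetically by surname: Nakamura before Tran before Varga.
Bianchi, Chaudhari and Szabo all have date of appointment to current position Oct 23, 2004, so the next rule applies.
Bianchi, Chaudhari and Szabo all have years of continuous service 25 years, so the next rule applies.
Among Bianchi, Chaudhari and Szabo, alphabetically by surname: Bianchi before Chaudhari before Szabo.
Among Johansson, Okonkwo and Ibarra, by date of appointment to current position (later first): Johansson and Okonkwo (May 21, 2008) before Ibarra (Feb 11, 2002).
Johansson and Okonkwo both have years of continuous service 9 years, so the next rule applies.
Among Johansson and Okonkwo, alphabetically by surname: Johansson before Okonkwo.
Full order: Nakamura, Tran, Varga, Bianchi, Chaudhari, Szabo, Johansson, Okonkwo, Ibarra, Osei.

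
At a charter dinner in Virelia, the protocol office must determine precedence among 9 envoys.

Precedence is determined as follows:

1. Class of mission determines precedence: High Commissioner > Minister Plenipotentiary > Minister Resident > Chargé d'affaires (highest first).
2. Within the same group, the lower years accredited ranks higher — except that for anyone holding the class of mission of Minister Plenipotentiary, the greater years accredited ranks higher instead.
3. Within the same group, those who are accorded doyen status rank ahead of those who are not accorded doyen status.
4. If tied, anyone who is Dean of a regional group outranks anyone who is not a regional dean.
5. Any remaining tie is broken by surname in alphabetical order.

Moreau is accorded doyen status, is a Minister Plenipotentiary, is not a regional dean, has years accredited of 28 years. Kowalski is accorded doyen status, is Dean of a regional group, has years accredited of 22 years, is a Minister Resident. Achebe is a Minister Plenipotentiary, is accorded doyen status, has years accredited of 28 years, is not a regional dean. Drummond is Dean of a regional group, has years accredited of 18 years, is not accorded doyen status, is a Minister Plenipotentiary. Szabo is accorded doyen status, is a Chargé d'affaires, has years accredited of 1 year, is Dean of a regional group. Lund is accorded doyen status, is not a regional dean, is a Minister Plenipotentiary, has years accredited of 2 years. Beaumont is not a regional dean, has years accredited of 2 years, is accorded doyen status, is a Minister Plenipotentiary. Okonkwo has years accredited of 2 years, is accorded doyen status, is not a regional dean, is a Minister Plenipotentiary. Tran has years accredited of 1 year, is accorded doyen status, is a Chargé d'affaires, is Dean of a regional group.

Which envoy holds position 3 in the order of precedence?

Drummond

By class of mission: Achebe, Moreau, Drummond, Beaumont, Lund and Okonkwo (Minister Plenipotentiary); then Kowalski (Minister Resident); then Szabo and Tran (Chargé d'affaires).
Among Achebe, Moreau, Drummond, Beaumont, Lund and Okonkwo, by years accredited (higher first) (reversed rule for this group): Achebe and Moreau (28 years) before Drummond (18 years) before Beaumont, Lund and Okonkwo (2 years).
Achebe and Moreau are each accorded doyen status, so the next rule applies.
Achebe and Moreau are each not a regional dean, so the next rule applies.
Among Achebe and Moreau, alphabetically by surname: Achebe before Moreau.
Beaumont, Lund and Okonkwo are each accorded doyen status, so the next rule applies.
Beaumont, Lund and Okonkwo are each not a regional dean, so the next rule applies.
Among Beaumont, Lund and Okonkwo, alphabetically by surname: Beaumont before Lund before Okonkwo.
Szabo and Tran both have years accredited 1 year, so the next rule applies.
Szabo and Tran are each accorded doyen status, so the next rule applies.
Szabo and Tran are each Dean of a regional group, so the next rule applies.
Among Szabo and Tran, alphabetically by surname: Szabo before Tran.
Order: Achebe, Moreau, Drummond, Beaumont, Lund, Okonkwo, Kowalski, Szabo, Tran.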